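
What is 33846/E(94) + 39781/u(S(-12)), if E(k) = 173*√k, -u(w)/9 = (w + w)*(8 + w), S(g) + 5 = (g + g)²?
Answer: -39781/5950962 + 16923*√94/8131 ≈ 20.172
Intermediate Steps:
S(g) = -5 + 4*g² (S(g) = -5 + (g + g)² = -5 + (2*g)² = -5 + 4*g²)
u(w) = -18*w*(8 + w) (u(w) = -9*(w + w)*(8 + w) = -9*2*w*(8 + w) = -18*w*(8 + w))
33846/E(94) + 39781/u(S(-12)) = 33846/((173*√94)) + 39781/((-18*(-5 + 4*(-12)²)*(8 + (-5 + 4*(-12)²)))) = 33846*(√94/16262) + 39781/((-18*(-5 + 4*144)*(8 + (-5 + 4*144)))) = 16923*√94/8131 + 39781/((-18*(-5 + 576)*(8 + (-5 + 576)))) = 16923*√94/8131 + 39781/((-18*571*(8 + 571))) = 16923*√94/8131 + 39781/((-18*571*579)) = 16923*√94/8131 + 39781/(-5950962) = 16923*√94/8131 + 39781*(-1/5950962) = 16923*√94/8131 - 39781/5950962 = -39781/5950962 + 16923*√94/8131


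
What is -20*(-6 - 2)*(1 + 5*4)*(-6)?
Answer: -20160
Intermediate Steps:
-20*(-6 - 2)*(1 + 5*4)*(-6) = -(-160)*(1 + 20)*(-6) = -(-160)*21*(-6) = -20*(-168)*(-6) = 3360*(-6) = -20160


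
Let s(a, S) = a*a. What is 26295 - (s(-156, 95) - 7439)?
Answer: 9398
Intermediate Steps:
s(a, S) = a**2
26295 - (s(-156, 95) - 7439) = 26295 - ((-156)**2 - 7439) = 26295 - (24336 - 7439) = 26295 - 1*16897 = 26295 - 16897 = 9398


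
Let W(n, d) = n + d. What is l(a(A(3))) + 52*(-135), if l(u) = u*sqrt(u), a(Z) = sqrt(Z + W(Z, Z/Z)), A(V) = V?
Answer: -7020 + 7**(3/4) ≈ -7015.7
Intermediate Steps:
W(n, d) = d + n
a(Z) = sqrt(1 + 2*Z) (a(Z) = sqrt(Z + (Z/Z + Z)) = sqrt(Z + (1 + Z)) = sqrt(1 + 2*Z))
l(u) = u**(3/2)
l(a(A(3))) + 52*(-135) = (sqrt(1 + 2*3))**(3/2) + 52*(-135) = (sqrt(1 + 6))**(3/2) - 7020 = (sqrt(7))**(3/2) - 7020 = 7**(3/4) - 7020 = -7020 + 7**(3/4)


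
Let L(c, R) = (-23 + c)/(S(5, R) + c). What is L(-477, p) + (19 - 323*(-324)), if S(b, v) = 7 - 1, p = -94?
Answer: 49300541/471 ≈ 1.0467e+5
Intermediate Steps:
S(b, v) = 6
L(c, R) = (-23 + c)/(6 + c)
L(-477, p) + (19 - 323*(-324)) = (-23 - 477)/(6 - 477) + (19 - 323*(-324)) = -500/(-471) + (19 + 104652) = -1/471*(-500) + 104671 = 500/471 + 104671 = 49300541/471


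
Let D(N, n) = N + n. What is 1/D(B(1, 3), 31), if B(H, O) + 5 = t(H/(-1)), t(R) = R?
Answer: 1/25 ≈ 0.040000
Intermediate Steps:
B(H, O) = -5 - H (B(H, O) = -5 + H/(-1) = -5 + H*(-1) = -5 - H)
1/D(B(1, 3), 31) = 1/((-5 - 1*1) + 31) = 1/((-5 - 1) + 31) = 1/(-6 + 31) = 1/25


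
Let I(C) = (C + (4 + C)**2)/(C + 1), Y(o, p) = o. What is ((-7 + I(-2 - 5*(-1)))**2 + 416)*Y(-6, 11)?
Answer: -2712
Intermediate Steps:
I(C) = (C + (4 + C)**2)/(1 + C)
((-7 + I(-2 - 5*(-1)))**2 + 416)*Y(-6, 11) = ((-7 + ((-2 - 5*(-1)) + (4 + (-2 - 5*(-1)))**2)/(1 + (-2 - 5*(-1))))**2 + 416)*(-6) = ((-7 + ((-2 + 5) + (4 + (-2 + 5))**2)/(1 + (-2 + 5)))**2 + 416)*(-6) = ((-7 + (3 + (4 + 3)**2)/(1 + 3))**2 + 416)*(-6) = ((-7 + (3 + 7**2)/4)**2 + 416)*(-6) = ((-7 + (3 + 49)/4)**2 + 416)*(-6) = ((-7 + (1/4)*52)**2 + 416)*(-6) = ((-7 + 13)**2 + 416)*(-6) = (6**2 + 416)*(-6) = (36 + 416)*(-6) = 452*(-6) = -2712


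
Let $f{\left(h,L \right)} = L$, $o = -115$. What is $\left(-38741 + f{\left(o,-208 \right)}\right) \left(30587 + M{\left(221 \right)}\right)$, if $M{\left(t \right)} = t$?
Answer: $-1199940792$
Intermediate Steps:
$\left(-38741 + f{\left(o,-208 \right)}\right) \left(30587 + M{\left(221 \right)}\right) = \left(-38741 - 208\right) \left(30587 + 221\right) = \left(-38949\right) 30808 = -1199940792$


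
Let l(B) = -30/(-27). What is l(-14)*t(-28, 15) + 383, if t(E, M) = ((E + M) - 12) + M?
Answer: 3347/9 ≈ 371.89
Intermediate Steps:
t(E, M) = -12 + E + 2*M (t(E, M) = (-12 + E + M) + M = -12 + E + 2*M)
l(B) = 10/9 (l(B) = -30*(-1/27) = 10/9)
l(-14)*t(-28, 15) + 383 = 10*(-12 - 28 + 2*15)/9 + 383 = 10*(-12 - 28 + 30)/9 + 383 = (10/9)*(-10) + 383 = -100/9 + 383 = 3347/9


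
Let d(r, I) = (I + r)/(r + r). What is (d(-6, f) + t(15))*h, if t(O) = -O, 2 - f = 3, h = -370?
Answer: 32005/6 ≈ 5334.2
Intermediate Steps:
f = -1 (f = 2 - 1*3 = 2 - 3 = -1)
d(r, I) = (I + r)/(2*r) (d(r, I) = (I + r)/((2*r)) = (I + r)*(1/(2*r)) = (I + r)/(2*r))
(d(-6, f) + t(15))*h = ((1/2)*(-1 - 6)/(-6) - 1*15)*(-370) = ((1/2)*(-1/6)*(-7) - 15)*(-370) = (7/12 - 15)*(-370) = -173/12*(-370) = 32005/6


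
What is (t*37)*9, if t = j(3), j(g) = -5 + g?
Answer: -666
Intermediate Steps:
t = -2 (t = -5 + 3 = -2)
(t*37)*9 = -2*37*9 = -74*9 = -666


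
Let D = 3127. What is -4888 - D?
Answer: -8015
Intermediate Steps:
-4888 - D = -4888 - 1*3127 = -4888 - 3127 = -8015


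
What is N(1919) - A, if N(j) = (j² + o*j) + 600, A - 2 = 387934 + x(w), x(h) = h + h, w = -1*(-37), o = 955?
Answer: 5127796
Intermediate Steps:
w = 37
x(h) = 2*h
A = 388010 (A = 2 + (387934 + 2*37) = 2 + (387934 + 74) = 2 + 388008 = 388010)
N(j) = 600 + j² + 955*j (N(j) = (j² + 955*j) + 600 = 600 + j² + 955*j)
N(1919) - A = (600 + 1919² + 955*1919) - 1*388010 = (600 + 3682561 + 1832645) - 388010 = 5515806 - 388010 = 5127796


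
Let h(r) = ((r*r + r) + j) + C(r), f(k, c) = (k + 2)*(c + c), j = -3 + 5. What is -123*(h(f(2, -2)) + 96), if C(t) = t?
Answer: -39606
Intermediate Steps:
j = 2
f(k, c) = 2*c*(2 + k) (f(k, c) = (2 + k)*(2*c) = 2*c*(2 + k))
h(r) = 2 + r² + 2*r (h(r) = ((r*r + r) + 2) + r = ((r² + r) + 2) + r = ((r + r²) + 2) + r = (2 + r + r²) + r = 2 + r² + 2*r)
-123*(h(f(2, -2)) + 96) = -123*((2 + (2*(-2)*(2 + 2))² + 2*(2*(-2)*(2 + 2))) + 96) = -123*((2 + (2*(-2)*4)² + 2*(2*(-2)*4)) + 96) = -123*((2 + (-16)² + 2*(-16)) + 96) = -123*((2 + 256 - 32) + 96) = -123*(226 + 96) = -123*322 = -39606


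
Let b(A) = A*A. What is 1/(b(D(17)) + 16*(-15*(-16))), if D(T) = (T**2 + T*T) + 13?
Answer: 1/353121 ≈ 2.8319e-6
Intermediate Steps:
D(T) = 13 + 2*T**2 (D(T) = (T**2 + T**2) + 13 = 2*T**2 + 13 = 13 + 2*T**2)
b(A) = A**2
1/(b(D(17)) + 16*(-15*(-16))) = 1/((13 + 2*17**2)**2 + 16*(-15*(-16))) = 1/((13 + 2*289)**2 + 16*240) = 1/((13 + 578)**2 + 3840) = 1/(591**2 + 3840) = 1/(349281 + 3840) = 1/353121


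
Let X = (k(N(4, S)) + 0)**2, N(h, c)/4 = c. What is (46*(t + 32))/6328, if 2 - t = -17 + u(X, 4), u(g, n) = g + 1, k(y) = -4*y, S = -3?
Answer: -3703/226 ≈ -16.385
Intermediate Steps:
N(h, c) = 4*c
X = 2304 (X = (-16*(-3) + 0)**2 = (-4*(-12) + 0)**2 = (48 + 0)**2 = 48**2 = 2304)
u(g, n) = 1 + g
t = -2286 (t = 2 - (-17 + (1 + 2304)) = 2 - (-17 + 2305) = 2 - 1*2288 = 2 - 2288 = -2286)
(46*(t + 32))/6328 = (46*(-2286 + 32))/6328 = (46*(-2254))*(1/6328) = -103684*1/6328 = -3703/226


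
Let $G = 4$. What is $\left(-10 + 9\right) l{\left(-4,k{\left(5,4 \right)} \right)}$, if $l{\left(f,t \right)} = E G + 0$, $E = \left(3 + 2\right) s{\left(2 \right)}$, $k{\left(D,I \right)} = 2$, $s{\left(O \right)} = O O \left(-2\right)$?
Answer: $160$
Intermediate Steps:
$s{\left(O \right)} = - 2 O^{2}$ ($s{\left(O \right)} = O^{2} \left(-2\right) = - 2 O^{2}$)
$E = -40$ ($E = \left(3 + 2\right) \left(- 2 \cdot 2^{2}\right) = 5 \left(\left(-2\right) 4\right) = 5 \left(-8\right) = -40$)
$l{\left(f,t \right)} = -160$ ($l{\left(f,t \right)} = \left(-40\right) 4 + 0 = -160 + 0 = -160$)
$\left(-10 + 9\right) l{\left(-4,k{\left(5,4 \right)} \right)} = \left(-10 + 9\right) \left(-160\right) = \left(-1\right) \left(-160\right) = 160$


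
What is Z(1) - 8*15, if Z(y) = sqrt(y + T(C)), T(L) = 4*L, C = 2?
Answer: -117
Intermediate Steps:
Z(y) = sqrt(8 + y) (Z(y) = sqrt(y + 4*2) = sqrt(y + 8) = sqrt(8 + y))
Z(1) - 8*15 = sqrt(8 + 1) - 8*15 = sqrt(9) - 120 = 3 - 120 = -117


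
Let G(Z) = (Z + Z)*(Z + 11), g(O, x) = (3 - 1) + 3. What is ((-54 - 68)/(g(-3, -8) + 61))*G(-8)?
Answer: 976/11 ≈ 88.727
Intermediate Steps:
g(O, x) = 5 (g(O, x) = 2 + 3 = 5)
G(Z) = 2*Z*(11 + Z) (G(Z) = (2*Z)*(11 + Z) = 2*Z*(11 + Z))
((-54 - 68)/(g(-3, -8) + 61))*G(-8) = ((-54 - 68)/(5 + 61))*(2*(-8)*(11 - 8)) = (-122/66)*(2*(-8)*3) = -122*1/66*(-48) = -61/33*(-48) = 976/11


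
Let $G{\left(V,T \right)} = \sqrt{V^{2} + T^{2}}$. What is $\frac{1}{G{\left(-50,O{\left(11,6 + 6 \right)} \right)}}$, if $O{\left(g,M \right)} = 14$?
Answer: $\frac{\sqrt{674}}{1348} \approx 0.019259$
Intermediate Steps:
$G{\left(V,T \right)} = \sqrt{T^{2} + V^{2}}$
$\frac{1}{G{\left(-50,O{\left(11,6 + 6 \right)} \right)}} = \frac{1}{\sqrt{14^{2} + \left(-50\right)^{2}}} = \frac{1}{\sqrt{196 + 2500}} = \frac{1}{\sqrt{2696}} = \frac{1}{2 \sqrt{674}} = \frac{\sqrt{674}}{1348}$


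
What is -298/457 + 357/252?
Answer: 4193/5484 ≈ 0.76459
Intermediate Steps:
-298/457 + 357/252 = -298*1/457 + 357*(1/252) = -298/457 + 17/12 = 4193/5484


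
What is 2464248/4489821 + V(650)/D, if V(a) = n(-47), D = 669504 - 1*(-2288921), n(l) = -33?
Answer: 2430048241769/4427599563975 ≈ 0.54884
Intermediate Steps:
D = 2958425 (D = 669504 + 2288921 = 2958425)
V(a) = -33
2464248/4489821 + V(650)/D = 2464248/4489821 - 33/2958425 = 2464248*(1/4489821) - 33*1/2958425 = 821416/1496607 - 33/2958425 = 2430048241769/4427599563975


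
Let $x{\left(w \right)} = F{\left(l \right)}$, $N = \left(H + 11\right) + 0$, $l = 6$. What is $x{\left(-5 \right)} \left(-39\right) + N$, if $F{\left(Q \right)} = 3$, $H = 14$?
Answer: $-92$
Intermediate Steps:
$N = 25$ ($N = \left(14 + 11\right) + 0 = 25 + 0 = 25$)
$x{\left(w \right)} = 3$
$x{\left(-5 \right)} \left(-39\right) + N = 3 \left(-39\right) + 25 = -117 + 25 = -92$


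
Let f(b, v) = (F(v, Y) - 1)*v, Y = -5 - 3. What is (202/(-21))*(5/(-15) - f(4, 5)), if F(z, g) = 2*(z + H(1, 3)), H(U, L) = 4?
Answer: 51712/63 ≈ 820.83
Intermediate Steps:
Y = -8
F(z, g) = 8 + 2*z (F(z, g) = 2*(z + 4) = 2*(4 + z) = 8 + 2*z)
f(b, v) = v*(7 + 2*v) (f(b, v) = ((8 + 2*v) - 1)*v = (7 + 2*v)*v = v*(7 + 2*v))
(202/(-21))*(5/(-15) - f(4, 5)) = (202/(-21))*(5/(-15) - 5*(7 + 2*5)) = (202*(-1/21))*(5*(-1/15) - 5*(7 + 10)) = -202*(-⅓ - 5*17)/21 = -202*(-⅓ - 1*85)/21 = -202*(-⅓ - 85)/21 = -202/21*(-256/3) = 51712/63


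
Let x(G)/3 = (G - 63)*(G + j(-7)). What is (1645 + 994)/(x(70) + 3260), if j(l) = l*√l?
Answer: 12482470/22524163 + 387933*I*√7/22524163 ≈ 0.55418 + 0.045568*I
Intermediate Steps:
j(l) = l^(3/2)
x(G) = 3*(-63 + G)*(G - 7*I*√7) (x(G) = 3*((G - 63)*(G + (-7)^(3/2))) = 3*((-63 + G)*(G - 7*I*√7)) = 3*(-63 + G)*(G - 7*I*√7))
(1645 + 994)/(x(70) + 3260) = (1645 + 994)/((-189*70 + 3*70² + 1323*I*√7 - 21*I*70*√7) + 3260) = 2639/((-13230 + 3*4900 + 1323*I*√7 - 1470*I*√7) + 3260) = 2639/((-13230 + 14700 + 1323*I*√7 - 1470*I*√7) + 3260) = 2639/((1470 - 147*I*√7) + 3260) = 2639/(4730 - 147*I*√7)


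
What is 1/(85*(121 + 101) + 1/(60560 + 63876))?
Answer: 124436/2348107321 ≈ 5.2994e-5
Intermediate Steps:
1/(85*(121 + 101) + 1/(60560 + 63876)) = 1/(85*222 + 1/124436) = 1/(18870 + 1/124436) = 1/(2348107321/124436) = 124436/2348107321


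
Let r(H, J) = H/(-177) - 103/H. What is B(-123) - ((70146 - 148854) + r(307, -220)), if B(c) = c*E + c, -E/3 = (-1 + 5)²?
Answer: 4591160251/54339 ≈ 84491.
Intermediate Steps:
E = -48 (E = -3*(-1 + 5)² = -3*4² = -3*16 = -48)
r(H, J) = -103/H - H/177 (r(H, J) = H*(-1/177) - 103/H = -H/177 - 103/H = -103/H - H/177)
B(c) = -47*c (B(c) = c*(-48) + c = -48*c + c = -47*c)
B(-123) - ((70146 - 148854) + r(307, -220)) = -47*(-123) - ((70146 - 148854) + (-103/307 - 1/177*307)) = 5781 - (-78708 + (-103*1/307 - 307/177)) = 5781 - (-78708 + (-103/307 - 307/177)) = 5781 - (-78708 - 112480/54339) = 5781 - 1*(-4277026492/54339) = 5781 + 4277026492/54339 = 4591160251/54339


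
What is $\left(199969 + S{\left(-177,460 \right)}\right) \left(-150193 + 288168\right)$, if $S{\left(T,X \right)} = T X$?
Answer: $16356798275$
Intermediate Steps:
$\left(199969 + S{\left(-177,460 \right)}\right) \left(-150193 + 288168\right) = \left(199969 - 81420\right) \left(-150193 + 288168\right) = \left(199969 - 81420\right) 137975 = 118549 \cdot 137975 = 16356798275$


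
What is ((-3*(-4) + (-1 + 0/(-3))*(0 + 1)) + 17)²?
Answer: 784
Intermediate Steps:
((-3*(-4) + (-1 + 0/(-3))*(0 + 1)) + 17)² = ((12 + (-1 + 0*(-⅓))*1) + 17)² = ((12 + (-1 + 0)*1) + 17)² = ((12 - 1*1) + 17)² = ((12 - 1) + 17)² = (11 + 17)² = 28² = 784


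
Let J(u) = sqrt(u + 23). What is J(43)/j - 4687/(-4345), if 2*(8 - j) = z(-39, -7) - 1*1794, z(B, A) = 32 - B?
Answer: 4687/4345 + 2*sqrt(66)/1739 ≈ 1.0881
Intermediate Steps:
j = 1739/2 (j = 8 - ((32 - 1*(-39)) - 1*1794)/2 = 8 - ((32 + 39) - 1794)/2 = 8 - (71 - 1794)/2 = 8 - 1/2*(-1723) = 8 + 1723/2 = 1739/2 ≈ 869.50)
J(u) = sqrt(23 + u)
J(43)/j - 4687/(-4345) = sqrt(23 + 43)/(1739/2) - 4687/(-4345) = sqrt(66)*(2/1739) - 4687*(-1/4345) = 2*sqrt(66)/1739 + 4687/4345 = 4687/4345 + 2*sqrt(66)/1739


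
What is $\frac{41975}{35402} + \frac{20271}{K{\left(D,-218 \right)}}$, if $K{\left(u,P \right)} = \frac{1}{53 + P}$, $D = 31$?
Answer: $- \frac{118409558455}{35402} \approx -3.3447 \cdot 10^{6}$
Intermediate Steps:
$\frac{41975}{35402} + \frac{20271}{K{\left(D,-218 \right)}} = \frac{41975}{35402} + \frac{20271}{\frac{1}{53 - 218}} = 41975 \cdot \frac{1}{35402} + \frac{20271}{\frac{1}{-165}} = \frac{41975}{35402} + \frac{20271}{- \frac{1}{165}} = \frac{41975}{35402} + 20271 \left(-165\right) = \frac{41975}{35402} - 3344715 = - \frac{118409558455}{35402}$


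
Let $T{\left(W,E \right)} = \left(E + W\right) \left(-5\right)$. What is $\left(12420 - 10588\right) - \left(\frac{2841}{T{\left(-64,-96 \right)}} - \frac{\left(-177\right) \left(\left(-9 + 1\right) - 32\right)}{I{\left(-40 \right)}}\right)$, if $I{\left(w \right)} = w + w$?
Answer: $\frac{1391959}{800} \approx 1739.9$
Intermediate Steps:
$I{\left(w \right)} = 2 w$
$T{\left(W,E \right)} = - 5 E - 5 W$
$\left(12420 - 10588\right) - \left(\frac{2841}{T{\left(-64,-96 \right)}} - \frac{\left(-177\right) \left(\left(-9 + 1\right) - 32\right)}{I{\left(-40 \right)}}\right) = \left(12420 - 10588\right) - \left(\frac{2841}{\left(-5\right) \left(-96\right) - -320} - \frac{\left(-177\right) \left(\left(-9 + 1\right) - 32\right)}{2 \left(-40\right)}\right) = 1832 - \left(\frac{2841}{480 + 320} - \frac{\left(-177\right) \left(-8 - 32\right)}{-80}\right) = 1832 + \left(- \frac{2841}{800} + \left(-177\right) \left(-40\right) \left(- \frac{1}{80}\right)\right) = 1832 + \left(\left(-2841\right) \frac{1}{800} + 7080 \left(- \frac{1}{80}\right)\right) = 1832 - \frac{73641}{800} = \frac{1391959}{800}$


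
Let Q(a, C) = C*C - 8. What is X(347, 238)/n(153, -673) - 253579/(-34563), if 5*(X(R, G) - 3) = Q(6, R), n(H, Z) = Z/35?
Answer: -28962908789/23260899 ≈ -1245.1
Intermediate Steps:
n(H, Z) = Z/35 (n(H, Z) = Z*(1/35) = Z/35)
Q(a, C) = -8 + C**2 (Q(a, C) = C**2 - 8 = -8 + C**2)
X(R, G) = 7/5 + R**2/5 (X(R, G) = 3 + (-8 + R**2)/5 = 3 + (-8/5 + R**2/5) = 7/5 + R**2/5)
X(347, 238)/n(153, -673) - 253579/(-34563) = (7/5 + (1/5)*347**2)/(((1/35)*(-673))) - 253579/(-34563) = (7/5 + (1/5)*120409)/(-673/35) - 253579*(-1/34563) = (7/5 + 120409/5)*(-35/673) + 253579/34563 = (120416/5)*(-35/673) + 253579/34563 = -842912/673 + 253579/34563 = -28962908789/23260899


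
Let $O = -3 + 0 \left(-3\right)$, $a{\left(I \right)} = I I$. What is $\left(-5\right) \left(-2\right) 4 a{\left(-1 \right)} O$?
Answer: $-120$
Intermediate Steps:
$a{\left(I \right)} = I^{2}$
$O = -3$ ($O = -3 + 0 = -3$)
$\left(-5\right) \left(-2\right) 4 a{\left(-1 \right)} O = \left(-5\right) \left(-2\right) 4 \left(-1\right)^{2} \left(-3\right) = 10 \cdot 4 \cdot 1 \left(-3\right) = 40 \cdot 1 \left(-3\right) = 40 \left(-3\right) = -120$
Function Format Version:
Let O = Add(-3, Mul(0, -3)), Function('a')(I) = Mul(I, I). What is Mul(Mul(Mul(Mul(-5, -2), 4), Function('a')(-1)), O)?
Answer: -120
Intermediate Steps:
Function('a')(I) = Pow(I, 2)
O = -3 (O = Add(-3, 0) = -3)
Mul(Mul(Mul(Mul(-5, -2), 4), Function('a')(-1)), O) = Mul(Mul(Mul(Mul(-5, -2), 4), Pow(-1, 2)), -3) = Mul(Mul(Mul(10, 4), 1), -3) = Mul(Mul(40, 1), -3) = Mul(40, -3) = -120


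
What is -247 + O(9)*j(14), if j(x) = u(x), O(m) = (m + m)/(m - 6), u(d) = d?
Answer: -163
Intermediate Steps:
O(m) = 2*m/(-6 + m) (O(m) = (2*m)/(-6 + m) = 2*m/(-6 + m))
j(x) = x
-247 + O(9)*j(14) = -247 + (2*9/(-6 + 9))*14 = -247 + (2*9/3)*14 = -247 + (2*9*(1/3))*14 = -247 + 6*14 = -247 + 84 = -163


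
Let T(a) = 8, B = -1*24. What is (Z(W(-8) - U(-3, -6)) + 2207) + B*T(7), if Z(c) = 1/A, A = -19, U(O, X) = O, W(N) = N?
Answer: 38284/19 ≈ 2014.9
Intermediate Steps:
B = -24
Z(c) = -1/19 (Z(c) = 1/(-19) = -1/19)
(Z(W(-8) - U(-3, -6)) + 2207) + B*T(7) = (-1/19 + 2207) - 24*8 = 41932/19 - 192 = 38284/19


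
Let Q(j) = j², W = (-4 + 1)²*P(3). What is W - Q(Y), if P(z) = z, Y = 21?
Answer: -414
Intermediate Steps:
W = 27 (W = (-4 + 1)²*3 = (-3)²*3 = 9*3 = 27)
W - Q(Y) = 27 - 1*21² = 27 - 1*441 = 27 - 441 = -414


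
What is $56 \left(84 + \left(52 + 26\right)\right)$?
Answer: $9072$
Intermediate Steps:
$56 \left(84 + \left(52 + 26\right)\right) = 56 \left(84 + 78\right) = 56 \cdot 162 = 9072$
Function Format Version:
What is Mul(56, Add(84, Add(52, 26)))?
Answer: 9072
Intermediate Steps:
Mul(56, Add(84, Add(52, 26))) = Mul(56, Add(84, 78)) = Mul(56, 162) = 9072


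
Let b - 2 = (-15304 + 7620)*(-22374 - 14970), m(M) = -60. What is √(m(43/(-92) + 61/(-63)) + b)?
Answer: √286951238 ≈ 16940.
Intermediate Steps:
b = 286951298 (b = 2 + (-15304 + 7620)*(-22374 - 14970) = 2 - 7684*(-37344) = 2 + 286951296 = 286951298)
√(m(43/(-92) + 61/(-63)) + b) = √(-60 + 286951298) = √286951238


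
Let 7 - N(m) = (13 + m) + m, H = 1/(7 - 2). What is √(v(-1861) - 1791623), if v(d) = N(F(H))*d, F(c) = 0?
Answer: I*√1780457 ≈ 1334.3*I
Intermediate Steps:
H = ⅕ (H = 1/5 = ⅕ ≈ 0.20000)
N(m) = -6 - 2*m (N(m) = 7 - ((13 + m) + m) = 7 - (13 + 2*m) = 7 + (-13 - 2*m) = -6 - 2*m)
v(d) = -6*d (v(d) = (-6 - 2*0)*d = (-6 + 0)*d = -6*d)
√(v(-1861) - 1791623) = √(-6*(-1861) - 1791623) = √(11166 - 1791623) = √(-1780457) = I*√1780457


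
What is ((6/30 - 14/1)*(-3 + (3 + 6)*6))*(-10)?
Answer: 7038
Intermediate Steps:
((6/30 - 14/1)*(-3 + (3 + 6)*6))*(-10) = ((6*(1/30) - 14*1)*(-3 + 9*6))*(-10) = ((⅕ - 14)*(-3 + 54))*(-10) = -69/5*51*(-10) = -3519/5*(-10) = 7038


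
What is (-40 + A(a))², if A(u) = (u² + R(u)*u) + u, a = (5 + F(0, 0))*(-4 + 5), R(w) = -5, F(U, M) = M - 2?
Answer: 1849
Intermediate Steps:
F(U, M) = -2 + M
a = 3 (a = (5 + (-2 + 0))*(-4 + 5) = (5 - 2)*1 = 3*1 = 3)
A(u) = u² - 4*u (A(u) = (u² - 5*u) + u = u² - 4*u)
(-40 + A(a))² = (-40 + 3*(-4 + 3))² = (-40 + 3*(-1))² = (-40 - 3)² = (-43)² = 1849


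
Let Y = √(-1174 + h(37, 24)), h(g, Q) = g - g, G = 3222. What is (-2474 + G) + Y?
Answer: 748 + I*√1174 ≈ 748.0 + 34.264*I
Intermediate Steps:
h(g, Q) = 0
Y = I*√1174 (Y = √(-1174 + 0) = √(-1174) = I*√1174 ≈ 34.264*I)
(-2474 + G) + Y = (-2474 + 3222) + I*√1174 = 748 + I*√1174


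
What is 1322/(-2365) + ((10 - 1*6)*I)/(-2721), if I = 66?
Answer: -1407174/2145055 ≈ -0.65601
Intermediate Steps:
1322/(-2365) + ((10 - 1*6)*I)/(-2721) = 1322/(-2365) + ((10 - 1*6)*66)/(-2721) = 1322*(-1/2365) + ((10 - 6)*66)*(-1/2721) = -1322/2365 + (4*66)*(-1/2721) = -1322/2365 + 264*(-1/2721) = -1322/2365 - 88/907 = -1407174/2145055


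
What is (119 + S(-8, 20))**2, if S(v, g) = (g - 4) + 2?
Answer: 18769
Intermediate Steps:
S(v, g) = -2 + g (S(v, g) = (-4 + g) + 2 = -2 + g)
(119 + S(-8, 20))**2 = (119 + (-2 + 20))**2 = (119 + 18)**2 = 137**2 = 18769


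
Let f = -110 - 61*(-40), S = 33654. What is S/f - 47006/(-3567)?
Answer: 114783899/4155555 ≈ 27.622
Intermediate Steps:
f = 2330 (f = -110 + 2440 = 2330)
S/f - 47006/(-3567) = 33654/2330 - 47006/(-3567) = 33654*(1/2330) - 47006*(-1/3567) = 16827/1165 + 47006/3567 = 114783899/4155555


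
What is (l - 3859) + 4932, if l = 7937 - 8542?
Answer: 468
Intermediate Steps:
l = -605
(l - 3859) + 4932 = (-605 - 3859) + 4932 = -4464 + 4932 = 468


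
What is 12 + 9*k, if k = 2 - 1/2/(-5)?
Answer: 309/10 ≈ 30.900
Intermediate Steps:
k = 21/10 (k = 2 - 1*½*(-⅕) = 2 - ½*(-⅕) = 2 + ⅒ = 21/10 ≈ 2.1000)
12 + 9*k = 12 + 9*(21/10) = 12 + 189/10 = 309/10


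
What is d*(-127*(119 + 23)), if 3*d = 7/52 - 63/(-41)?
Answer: -32127571/3198 ≈ -10046.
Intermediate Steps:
d = 3563/6396 (d = (7/52 - 63/(-41))/3 = (7*(1/52) - 63*(-1/41))/3 = (7/52 + 63/41)/3 = (1/3)*(3563/2132) = 3563/6396 ≈ 0.55707)
d*(-127*(119 + 23)) = 3563*(-127*(119 + 23))/6396 = 3563*(-127*142)/6396 = (3563/6396)*(-18034) = -32127571/3198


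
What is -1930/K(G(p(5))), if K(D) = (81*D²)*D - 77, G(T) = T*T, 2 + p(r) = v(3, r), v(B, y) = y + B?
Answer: -1930/3779059 ≈ -0.00051071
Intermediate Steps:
v(B, y) = B + y
p(r) = 1 + r (p(r) = -2 + (3 + r) = 1 + r)
G(T) = T²
K(D) = -77 + 81*D³ (K(D) = 81*D³ - 77 = -77 + 81*D³)
-1930/K(G(p(5))) = -1930/(-77 + 81*((1 + 5)²)³) = -1930/(-77 + 81*(6²)³) = -1930/(-77 + 81*36³) = -1930/(-77 + 81*46656) = -1930/(-77 + 3779136) = -1930/3779059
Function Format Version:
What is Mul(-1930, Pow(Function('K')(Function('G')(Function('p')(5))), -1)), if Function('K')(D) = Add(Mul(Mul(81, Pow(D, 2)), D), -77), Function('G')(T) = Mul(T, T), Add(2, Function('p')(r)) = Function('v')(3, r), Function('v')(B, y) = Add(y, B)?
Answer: Rational(-1930, 3779059) ≈ -0.00051071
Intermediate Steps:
Function('v')(B, y) = Add(B, y)
Function('p')(r) = Add(1, r) (Function('p')(r) = Add(-2, Add(3, r)) = Add(1, r))
Function('G')(T) = Pow(T, 2)
Function('K')(D) = Add(-77, Mul(81, Pow(D, 3))) (Function('K')(D) = Add(Mul(81, Pow(D, 3)), -77) = Add(-77, Mul(81, Pow(D, 3))))
Mul(-1930, Pow(Function('K')(Function('G')(Function('p')(5))), -1)) = Mul(-1930, Pow(Add(-77, Mul(81, Pow(Pow(Add(1, 5), 2), 3))), -1)) = Mul(-1930, Pow(Add(-77, Mul(81, Pow(Pow(6, 2), 3))), -1)) = Mul(-1930, Pow(Add(-77, Mul(81, Pow(36, 3))), -1)) = Mul(-1930, Pow(Add(-77, Mul(81, 46656)), -1)) = Mul(-1930, Pow(Add(-77, 3779136), -1)) = Mul(-1930, Pow(3779059, -1)) = Mul(-1930, Rational(1, 3779059)) = Rational(-1930, 3779059)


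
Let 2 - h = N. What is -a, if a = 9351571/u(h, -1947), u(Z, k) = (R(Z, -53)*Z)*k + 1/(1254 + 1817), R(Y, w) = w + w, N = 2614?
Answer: 28718674541/1655483306663 ≈ 0.017348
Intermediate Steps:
R(Y, w) = 2*w
h = -2612 (h = 2 - 1*2614 = 2 - 2614 = -2612)
u(Z, k) = 1/3071 - 106*Z*k (u(Z, k) = ((2*(-53))*Z)*k + 1/(1254 + 1817) = (-106*Z)*k + 1/3071 = -106*Z*k + 1/3071 = 1/3071 - 106*Z*k)
a = -28718674541/1655483306663 (a = 9351571/(1/3071 - 106*(-2612)*(-1947)) = 9351571/(1/3071 - 539069784) = 9351571/(-1655483306663/3071) = 9351571*(-3071/1655483306663) = -28718674541/1655483306663 ≈ -0.017348)
-a = -1*(-28718674541/1655483306663) = 28718674541/1655483306663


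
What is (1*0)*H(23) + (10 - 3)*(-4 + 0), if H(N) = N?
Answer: -28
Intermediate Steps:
(1*0)*H(23) + (10 - 3)*(-4 + 0) = (1*0)*23 + (10 - 3)*(-4 + 0) = 0*23 + 7*(-4) = 0 - 28 = -28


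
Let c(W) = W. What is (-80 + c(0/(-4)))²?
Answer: 6400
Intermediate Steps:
(-80 + c(0/(-4)))² = (-80 + 0/(-4))² = (-80 + 0*(-¼))² = (-80 + 0)² = (-80)² = 6400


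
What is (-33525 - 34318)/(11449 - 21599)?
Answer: 67843/10150 ≈ 6.6840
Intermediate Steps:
(-33525 - 34318)/(11449 - 21599) = -67843/(-10150) = -67843*(-1/10150) = 67843/10150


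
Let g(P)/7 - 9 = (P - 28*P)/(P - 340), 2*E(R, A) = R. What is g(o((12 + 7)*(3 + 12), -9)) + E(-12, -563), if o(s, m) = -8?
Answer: 1527/29 ≈ 52.655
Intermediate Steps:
E(R, A) = R/2
g(P) = 63 - 189*P/(-340 + P) (g(P) = 63 + 7*((P - 28*P)/(P - 340)) = 63 + 7*((-27*P)/(-340 + P)) = 63 + 7*(-27*P/(-340 + P)) = 63 - 189*P/(-340 + P))
g(o((12 + 7)*(3 + 12), -9)) + E(-12, -563) = 126*(-170 - 1*(-8))/(-340 - 8) + (½)*(-12) = 126*(-170 + 8)/(-348) - 6 = 126*(-1/348)*(-162) - 6 = 1701/29 - 6 = 1527/29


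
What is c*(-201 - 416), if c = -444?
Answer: 273948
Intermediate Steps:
c*(-201 - 416) = -444*(-201 - 416) = -444*(-617) = 273948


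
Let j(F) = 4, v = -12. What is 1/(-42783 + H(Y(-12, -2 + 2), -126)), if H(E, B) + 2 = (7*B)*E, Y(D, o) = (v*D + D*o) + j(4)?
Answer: -1/173321 ≈ -5.7696e-6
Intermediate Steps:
Y(D, o) = 4 - 12*D + D*o (Y(D, o) = (-12*D + D*o) + 4 = 4 - 12*D + D*o)
H(E, B) = -2 + 7*B*E (H(E, B) = -2 + (7*B)*E = -2 + 7*B*E)
1/(-42783 + H(Y(-12, -2 + 2), -126)) = 1/(-42783 + (-2 + 7*(-126)*(4 - 12*(-12) - 12*(-2 + 2)))) = 1/(-42783 + (-2 + 7*(-126)*(4 + 144 - 12*0))) = 1/(-42783 + (-2 + 7*(-126)*(4 + 144 + 0))) = 1/(-42783 + (-2 + 7*(-126)*148)) = 1/(-42783 + (-2 - 130536)) = 1/(-42783 - 130538) = 1/(-173321) = -1/173321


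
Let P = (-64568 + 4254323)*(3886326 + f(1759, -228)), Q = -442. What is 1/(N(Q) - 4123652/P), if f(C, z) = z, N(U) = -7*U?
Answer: 8140899262995/25187942317644704 ≈ 0.00032321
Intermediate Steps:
P = 16281798525990 (P = (-64568 + 4254323)*(3886326 - 228) = 4189755*3886098 = 16281798525990)
1/(N(Q) - 4123652/P) = 1/(-7*(-442) - 4123652/16281798525990) = 1/(3094 - 4123652*1/16281798525990) = 1/(3094 - 2061826/8140899262995) = 1/(25187942317644704/8140899262995) = 8140899262995/25187942317644704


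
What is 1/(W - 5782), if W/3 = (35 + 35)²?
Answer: 1/8918 ≈ 0.00011213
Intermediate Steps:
W = 14700 (W = 3*(35 + 35)² = 3*70² = 3*4900 = 14700)
1/(W - 5782) = 1/(14700 - 5782) = 1/8918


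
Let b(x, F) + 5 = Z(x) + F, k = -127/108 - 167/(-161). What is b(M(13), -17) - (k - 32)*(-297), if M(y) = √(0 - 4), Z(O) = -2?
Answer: -6162553/644 ≈ -9569.2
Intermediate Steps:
k = -2411/17388 (k = -127*1/108 - 167*(-1/161) = -127/108 + 167/161 = -2411/17388 ≈ -0.13866)
M(y) = 2*I (M(y) = √(-4) = 2*I)
b(x, F) = -7 + F (b(x, F) = -5 + (-2 + F) = -7 + F)
b(M(13), -17) - (k - 32)*(-297) = (-7 - 17) - (-2411/17388 - 32)*(-297) = -24 - (-558827)*(-297)/17388 = -24 - 1*6147097/644 = -24 - 6147097/644 = -6162553/644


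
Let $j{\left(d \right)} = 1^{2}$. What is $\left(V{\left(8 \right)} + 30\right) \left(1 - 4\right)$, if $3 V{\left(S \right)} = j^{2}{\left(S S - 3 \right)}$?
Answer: $-91$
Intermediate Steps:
$j{\left(d \right)} = 1$
$V{\left(S \right)} = \frac{1}{3}$ ($V{\left(S \right)} = \frac{1^{2}}{3} = \frac{1}{3} \cdot 1 = \frac{1}{3}$)
$\left(V{\left(8 \right)} + 30\right) \left(1 - 4\right) = \left(\frac{1}{3} + 30\right) \left(1 - 4\right) = \frac{91 \left(1 - 4\right)}{3} = \frac{91}{3} \left(-3\right) = -91$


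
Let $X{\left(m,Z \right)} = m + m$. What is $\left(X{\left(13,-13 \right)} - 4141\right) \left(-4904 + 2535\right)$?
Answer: $9748435$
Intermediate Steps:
$X{\left(m,Z \right)} = 2 m$
$\left(X{\left(13,-13 \right)} - 4141\right) \left(-4904 + 2535\right) = \left(2 \cdot 13 - 4141\right) \left(-4904 + 2535\right) = \left(26 - 4141\right) \left(-2369\right) = \left(-4115\right) \left(-2369\right) = 9748435$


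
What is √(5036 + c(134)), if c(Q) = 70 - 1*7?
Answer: √5099 ≈ 71.407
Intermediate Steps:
c(Q) = 63 (c(Q) = 70 - 7 = 63)
√(5036 + c(134)) = √(5036 + 63) = √5099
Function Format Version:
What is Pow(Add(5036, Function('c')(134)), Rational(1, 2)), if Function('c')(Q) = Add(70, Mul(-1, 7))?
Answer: Pow(5099, Rational(1, 2)) ≈ 71.407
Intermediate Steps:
Function('c')(Q) = 63 (Function('c')(Q) = Add(70, -7) = 63)
Pow(Add(5036, Function('c')(134)), Rational(1, 2)) = Pow(Add(5036, 63), Rational(1, 2)) = Pow(5099, Rational(1, 2))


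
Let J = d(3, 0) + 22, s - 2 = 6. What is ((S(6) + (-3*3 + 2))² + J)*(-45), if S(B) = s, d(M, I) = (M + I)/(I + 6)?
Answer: -2115/2 ≈ -1057.5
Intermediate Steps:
s = 8 (s = 2 + 6 = 8)
d(M, I) = (I + M)/(6 + I)
S(B) = 8
J = 45/2 (J = (0 + 3)/(6 + 0) + 22 = 3/6 + 22 = (⅙)*3 + 22 = ½ + 22 = 45/2 ≈ 22.500)
((S(6) + (-3*3 + 2))² + J)*(-45) = ((8 + (-3*3 + 2))² + 45/2)*(-45) = ((8 + (-9 + 2))² + 45/2)*(-45) = ((8 - 7)² + 45/2)*(-45) = (1² + 45/2)*(-45) = (1 + 45/2)*(-45) = (47/2)*(-45) = -2115/2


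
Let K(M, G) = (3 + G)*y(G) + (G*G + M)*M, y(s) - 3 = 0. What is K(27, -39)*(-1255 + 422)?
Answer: -34726104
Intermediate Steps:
y(s) = 3 (y(s) = 3 + 0 = 3)
K(M, G) = 9 + 3*G + M*(M + G²) (K(M, G) = (3 + G)*3 + (G*G + M)*M = (9 + 3*G) + (G² + M)*M = (9 + 3*G) + (M + G²)*M = (9 + 3*G) + M*(M + G²) = 9 + 3*G + M*(M + G²))
K(27, -39)*(-1255 + 422) = (9 + 27² + 3*(-39) + 27*(-39)²)*(-1255 + 422) = (9 + 729 - 117 + 27*1521)*(-833) = (9 + 729 - 117 + 41067)*(-833) = 41688*(-833) = -34726104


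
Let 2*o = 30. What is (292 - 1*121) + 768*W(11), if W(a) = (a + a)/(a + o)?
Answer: 10671/13 ≈ 820.85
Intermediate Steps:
o = 15 (o = (½)*30 = 15)
W(a) = 2*a/(15 + a) (W(a) = (a + a)/(a + 15) = (2*a)/(15 + a) = 2*a/(15 + a))
(292 - 1*121) + 768*W(11) = (292 - 1*121) + 768*(2*11/(15 + 11)) = (292 - 121) + 768*(2*11/26) = 171 + 768*(2*11*(1/26)) = 171 + 768*(11/13) = 171 + 8448/13 = 10671/13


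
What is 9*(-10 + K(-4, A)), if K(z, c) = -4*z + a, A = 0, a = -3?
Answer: 27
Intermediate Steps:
K(z, c) = -3 - 4*z (K(z, c) = -4*z - 3 = -3 - 4*z)
9*(-10 + K(-4, A)) = 9*(-10 + (-3 - 4*(-4))) = 9*(-10 + (-3 + 16)) = 9*(-10 + 13) = 9*3 = 27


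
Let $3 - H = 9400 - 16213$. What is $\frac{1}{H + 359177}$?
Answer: $\frac{1}{365993} \approx 2.7323 \cdot 10^{-6}$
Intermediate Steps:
$H = 6816$ ($H = 3 - \left(9400 - 16213\right) = 3 - -6813 = 3 + 6813 = 6816$)
$\frac{1}{H + 359177} = \frac{1}{6816 + 359177} = \frac{1}{365993}$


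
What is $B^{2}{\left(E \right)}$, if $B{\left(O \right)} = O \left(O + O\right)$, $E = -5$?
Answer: $2500$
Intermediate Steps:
$B{\left(O \right)} = 2 O^{2}$ ($B{\left(O \right)} = O 2 O = 2 O^{2}$)
$B^{2}{\left(E \right)} = \left(2 \left(-5\right)^{2}\right)^{2} = \left(2 \cdot 25\right)^{2} = 50^{2} = 2500$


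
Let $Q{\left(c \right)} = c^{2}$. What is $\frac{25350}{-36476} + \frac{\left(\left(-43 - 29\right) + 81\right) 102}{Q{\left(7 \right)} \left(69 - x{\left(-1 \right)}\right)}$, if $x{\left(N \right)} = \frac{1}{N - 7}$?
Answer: $- \frac{209514603}{494195086} \approx -0.42395$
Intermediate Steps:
$x{\left(N \right)} = \frac{1}{-7 + N}$
$\frac{25350}{-36476} + \frac{\left(\left(-43 - 29\right) + 81\right) 102}{Q{\left(7 \right)} \left(69 - x{\left(-1 \right)}\right)} = \frac{25350}{-36476} + \frac{\left(\left(-43 - 29\right) + 81\right) 102}{7^{2} \left(69 - \frac{1}{-7 - 1}\right)} = 25350 \left(- \frac{1}{36476}\right) + \frac{\left(-72 + 81\right) 102}{49 \left(69 - \frac{1}{-8}\right)} = - \frac{12675}{18238} + \frac{9 \cdot 102}{49 \left(69 - - \frac{1}{8}\right)} = - \frac{12675}{18238} + \frac{918}{49 \left(69 + \frac{1}{8}\right)} = - \frac{12675}{18238} + \frac{918}{49 \cdot \frac{553}{8}} = - \frac{12675}{18238} + \frac{918}{\frac{27097}{8}} = - \frac{12675}{18238} + 918 \cdot \frac{8}{27097} = - \frac{12675}{18238} + \frac{7344}{27097} = - \frac{209514603}{494195086}$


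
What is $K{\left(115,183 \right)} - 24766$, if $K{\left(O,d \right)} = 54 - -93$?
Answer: $-24619$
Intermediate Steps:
$K{\left(O,d \right)} = 147$ ($K{\left(O,d \right)} = 54 + 93 = 147$)
$K{\left(115,183 \right)} - 24766 = 147 - 24766 = -24619$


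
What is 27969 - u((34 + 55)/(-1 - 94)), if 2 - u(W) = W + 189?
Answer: 2674731/95 ≈ 28155.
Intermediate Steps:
u(W) = -187 - W (u(W) = 2 - (W + 189) = 2 - (189 + W) = 2 + (-189 - W) = -187 - W)
27969 - u((34 + 55)/(-1 - 94)) = 27969 - (-187 - (34 + 55)/(-1 - 94)) = 27969 - (-187 - 89/(-95)) = 27969 - (-187 - 89*(-1)/95) = 27969 - (-187 - 1*(-89/95)) = 27969 - (-187 + 89/95) = 27969 - 1*(-17676/95) = 27969 + 17676/95 = 2674731/95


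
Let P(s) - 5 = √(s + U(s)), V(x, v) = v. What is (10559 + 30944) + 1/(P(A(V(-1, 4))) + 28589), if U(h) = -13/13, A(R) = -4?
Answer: 33933551780617/817616841 - I*√5/817616841 ≈ 41503.0 - 2.7349e-9*I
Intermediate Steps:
U(h) = -1 (U(h) = -13*1/13 = -1)
P(s) = 5 + √(-1 + s) (P(s) = 5 + √(s - 1) = 5 + √(-1 + s))
(10559 + 30944) + 1/(P(A(V(-1, 4))) + 28589) = (10559 + 30944) + 1/((5 + √(-1 - 4)) + 28589) = 41503 + 1/((5 + √(-5)) + 28589) = 41503 + 1/((5 + I*√5) + 28589) = 41503 + 1/(28594 + I*√5)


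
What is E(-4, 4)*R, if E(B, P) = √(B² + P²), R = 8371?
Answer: 33484*√2 ≈ 47354.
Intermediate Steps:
E(-4, 4)*R = √((-4)² + 4²)*8371 = √(16 + 16)*8371 = √32*8371 = (4*√2)*8371 = 33484*√2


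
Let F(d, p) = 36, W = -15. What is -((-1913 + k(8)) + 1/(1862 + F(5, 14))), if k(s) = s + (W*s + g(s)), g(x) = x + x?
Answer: 3813081/1898 ≈ 2009.0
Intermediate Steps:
g(x) = 2*x
k(s) = -12*s (k(s) = s + (-15*s + 2*s) = s - 13*s = -12*s)
-((-1913 + k(8)) + 1/(1862 + F(5, 14))) = -((-1913 - 12*8) + 1/(1862 + 36)) = -((-1913 - 96) + 1/1898) = -(-2009 + 1/1898) = -1*(-3813081/1898) = 3813081/1898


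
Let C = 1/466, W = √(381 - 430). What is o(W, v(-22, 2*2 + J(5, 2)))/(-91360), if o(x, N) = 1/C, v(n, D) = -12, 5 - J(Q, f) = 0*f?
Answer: -233/45680 ≈ -0.0051007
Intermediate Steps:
J(Q, f) = 5 (J(Q, f) = 5 - 0*f = 5 - 1*0 = 5 + 0 = 5)
W = 7*I (W = √(-49) = 7*I ≈ 7.0*I)
C = 1/466 ≈ 0.0021459
o(x, N) = 466 (o(x, N) = 1/(1/466) = 466)
o(W, v(-22, 2*2 + J(5, 2)))/(-91360) = 466/(-91360) = 466*(-1/91360) = -233/45680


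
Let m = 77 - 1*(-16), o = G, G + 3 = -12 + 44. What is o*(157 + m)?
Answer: 7250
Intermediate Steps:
G = 29 (G = -3 + (-12 + 44) = -3 + 32 = 29)
o = 29
m = 93 (m = 77 + 16 = 93)
o*(157 + m) = 29*(157 + 93) = 29*250 = 7250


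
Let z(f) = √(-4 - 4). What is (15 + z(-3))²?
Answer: 217 + 60*I*√2 ≈ 217.0 + 84.853*I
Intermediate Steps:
z(f) = 2*I*√2 (z(f) = √(-8) = 2*I*√2)
(15 + z(-3))² = (15 + 2*I*√2)²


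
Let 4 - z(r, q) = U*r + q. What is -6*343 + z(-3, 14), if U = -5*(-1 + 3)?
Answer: -2098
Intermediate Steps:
U = -10 (U = -5*2 = -10)
z(r, q) = 4 - q + 10*r (z(r, q) = 4 - (-10*r + q) = 4 - (q - 10*r) = 4 + (-q + 10*r) = 4 - q + 10*r)
-6*343 + z(-3, 14) = -6*343 + (4 - 1*14 + 10*(-3)) = -2058 + (4 - 14 - 30) = -2058 - 40 = -2098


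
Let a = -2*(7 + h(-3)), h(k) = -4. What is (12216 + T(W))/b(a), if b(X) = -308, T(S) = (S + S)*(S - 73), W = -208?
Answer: -32278/77 ≈ -419.19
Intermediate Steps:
T(S) = 2*S*(-73 + S) (T(S) = (2*S)*(-73 + S) = 2*S*(-73 + S))
a = -6 (a = -2*(7 - 4) = -2*3 = -6)
(12216 + T(W))/b(a) = (12216 + 2*(-208)*(-73 - 208))/(-308) = (12216 + 2*(-208)*(-281))*(-1/308) = (12216 + 116896)*(-1/308) = 129112*(-1/308) = -32278/77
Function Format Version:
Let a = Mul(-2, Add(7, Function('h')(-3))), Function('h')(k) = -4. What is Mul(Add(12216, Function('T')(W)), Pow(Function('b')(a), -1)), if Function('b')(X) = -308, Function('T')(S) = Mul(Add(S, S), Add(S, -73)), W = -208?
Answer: Rational(-32278, 77) ≈ -419.19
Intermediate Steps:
Function('T')(S) = Mul(2, S, Add(-73, S)) (Function('T')(S) = Mul(Mul(2, S), Add(-73, S)) = Mul(2, S, Add(-73, S)))
a = -6 (a = Mul(-2, Add(7, -4)) = Mul(-2, 3) = -6)
Mul(Add(12216, Function('T')(W)), Pow(Function('b')(a), -1)) = Mul(Add(12216, Mul(2, -208, Add(-73, -208))), Pow(-308, -1)) = Mul(Add(12216, Mul(2, -208, -281)), Rational(-1, 308)) = Mul(Add(12216, 116896), Rational(-1, 308)) = Mul(129112, Rational(-1, 308)) = Rational(-32278, 77)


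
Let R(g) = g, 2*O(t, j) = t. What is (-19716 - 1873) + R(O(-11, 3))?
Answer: -43189/2 ≈ -21595.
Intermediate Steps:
O(t, j) = t/2
(-19716 - 1873) + R(O(-11, 3)) = (-19716 - 1873) + (1/2)*(-11) = -21589 - 11/2 = -43189/2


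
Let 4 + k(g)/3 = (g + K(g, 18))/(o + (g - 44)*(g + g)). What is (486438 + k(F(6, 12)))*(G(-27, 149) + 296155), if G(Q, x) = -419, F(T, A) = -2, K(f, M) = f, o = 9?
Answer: 27763756601616/193 ≈ 1.4385e+11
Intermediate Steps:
k(g) = -12 + 6*g/(9 + 2*g*(-44 + g)) (k(g) = -12 + 3*((g + g)/(9 + (g - 44)*(g + g))) = -12 + 3*((2*g)/(9 + (-44 + g)*(2*g))) = -12 + 3*((2*g)/(9 + 2*g*(-44 + g))) = -12 + 3*(2*g/(9 + 2*g*(-44 + g))) = -12 + 6*g/(9 + 2*g*(-44 + g)))
(486438 + k(F(6, 12)))*(G(-27, 149) + 296155) = (486438 + 6*(-18 - 4*(-2)² + 177*(-2))/(9 - 88*(-2) + 2*(-2)²))*(-419 + 296155) = (486438 + 6*(-18 - 4*4 - 354)/(9 + 176 + 2*4))*295736 = (486438 + 6*(-18 - 16 - 354)/(9 + 176 + 8))*295736 = (486438 + 6*(-388)/193)*295736 = (486438 + 6*(1/193)*(-388))*295736 = (486438 - 2328/193)*295736 = (93880206/193)*295736 = 27763756601616/193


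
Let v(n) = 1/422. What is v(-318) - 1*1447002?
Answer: -610634843/422 ≈ -1.4470e+6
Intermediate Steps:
v(n) = 1/422
v(-318) - 1*1447002 = 1/422 - 1*1447002 = 1/422 - 1447002 = -610634843/422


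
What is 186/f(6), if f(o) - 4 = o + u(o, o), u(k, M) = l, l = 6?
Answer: 93/8 ≈ 11.625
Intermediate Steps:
u(k, M) = 6
f(o) = 10 + o (f(o) = 4 + (o + 6) = 4 + (6 + o) = 10 + o)
186/f(6) = 186/(10 + 6) = 186/16 = 186*(1/16) = 93/8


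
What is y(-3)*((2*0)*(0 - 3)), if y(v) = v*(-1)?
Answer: 0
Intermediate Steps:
y(v) = -v
y(-3)*((2*0)*(0 - 3)) = (-1*(-3))*((2*0)*(0 - 3)) = 3*(0*(-3)) = 3*0 = 0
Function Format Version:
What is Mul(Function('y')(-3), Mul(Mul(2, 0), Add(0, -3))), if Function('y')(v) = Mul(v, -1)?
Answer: 0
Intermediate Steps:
Function('y')(v) = Mul(-1, v)
Mul(Function('y')(-3), Mul(Mul(2, 0), Add(0, -3))) = Mul(Mul(-1, -3), Mul(Mul(2, 0), Add(0, -3))) = Mul(3, Mul(0, -3)) = Mul(3, 0) = 0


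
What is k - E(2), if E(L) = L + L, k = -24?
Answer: -28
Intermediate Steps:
E(L) = 2*L
k - E(2) = -24 - 2*2 = -24 - 1*4 = -24 - 4 = -28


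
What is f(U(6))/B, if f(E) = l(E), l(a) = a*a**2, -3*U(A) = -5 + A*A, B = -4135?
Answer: 29791/111645 ≈ 0.26684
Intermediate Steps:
U(A) = 5/3 - A**2/3 (U(A) = -(-5 + A*A)/3 = -(-5 + A**2)/3 = 5/3 - A**2/3)
l(a) = a**3
f(E) = E**3
f(U(6))/B = (5/3 - 1/3*6**2)**3/(-4135) = (5/3 - 1/3*36)**3*(-1/4135) = (5/3 - 12)**3*(-1/4135) = (-31/3)**3*(-1/4135) = -29791/27*(-1/4135) = 29791/111645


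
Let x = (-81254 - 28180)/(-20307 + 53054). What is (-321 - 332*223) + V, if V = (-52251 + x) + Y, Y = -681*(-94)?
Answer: -157682704/2519 ≈ -62597.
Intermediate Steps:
x = -8418/2519 (x = -109434/32747 = -109434*1/32747 = -8418/2519 ≈ -3.3418)
Y = 64014
V = 29622579/2519 (V = (-52251 - 8418/2519) + 64014 = -131628687/2519 + 64014 = 29622579/2519 ≈ 11760.)
(-321 - 332*223) + V = (-321 - 332*223) + 29622579/2519 = (-321 - 74036) + 29622579/2519 = -74357 + 29622579/2519 = -157682704/2519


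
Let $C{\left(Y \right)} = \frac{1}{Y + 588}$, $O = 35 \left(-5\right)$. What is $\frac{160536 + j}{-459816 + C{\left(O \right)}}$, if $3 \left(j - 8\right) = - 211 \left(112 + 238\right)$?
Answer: $- \frac{168413966}{569712021} \approx -0.29561$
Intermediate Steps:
$O = -175$
$j = - \frac{73826}{3}$ ($j = 8 + \frac{\left(-211\right) \left(112 + 238\right)}{3} = 8 + \frac{\left(-211\right) 350}{3} = 8 + \frac{1}{3} \left(-73850\right) = 8 - \frac{73850}{3} = - \frac{73826}{3} \approx -24609.0$)
$C{\left(Y \right)} = \frac{1}{588 + Y}$
$\frac{160536 + j}{-459816 + C{\left(O \right)}} = \frac{160536 - \frac{73826}{3}}{-459816 + \frac{1}{588 - 175}} = \frac{407782}{3 \left(-459816 + \frac{1}{413}\right)} = \frac{407782}{3 \left(- \frac{189904007}{413}\right)} = \frac{407782}{3} \left(- \frac{413}{189904007}\right) = - \frac{168413966}{569712021}$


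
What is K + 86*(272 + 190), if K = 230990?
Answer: 270722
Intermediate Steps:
K + 86*(272 + 190) = 230990 + 86*(272 + 190) = 230990 + 86*462 = 230990 + 39732 = 270722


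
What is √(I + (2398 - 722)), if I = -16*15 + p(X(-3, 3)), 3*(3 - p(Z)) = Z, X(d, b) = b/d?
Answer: √12954/3 ≈ 37.939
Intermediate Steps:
p(Z) = 3 - Z/3
I = -710/3 (I = -16*15 + (3 - 1/(-3)) = -240 + (3 - (-1)/3) = -240 + (3 - ⅓*(-1)) = -240 + (3 + ⅓) = -240 + 10/3 = -710/3 ≈ -236.67)
√(I + (2398 - 722)) = √(-710/3 + (2398 - 722)) = √(-710/3 + 1676) = √(4318/3) = √12954/3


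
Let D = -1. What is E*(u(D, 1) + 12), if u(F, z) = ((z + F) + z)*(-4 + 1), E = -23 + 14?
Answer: -81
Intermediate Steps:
E = -9
u(F, z) = -6*z - 3*F (u(F, z) = ((F + z) + z)*(-3) = (F + 2*z)*(-3) = -6*z - 3*F)
E*(u(D, 1) + 12) = -9*((-6*1 - 3*(-1)) + 12) = -9*((-6 + 3) + 12) = -9*(-3 + 12) = -9*9 = -81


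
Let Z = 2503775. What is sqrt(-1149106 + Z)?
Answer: sqrt(1354669) ≈ 1163.9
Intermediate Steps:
sqrt(-1149106 + Z) = sqrt(-1149106 + 2503775) = sqrt(1354669)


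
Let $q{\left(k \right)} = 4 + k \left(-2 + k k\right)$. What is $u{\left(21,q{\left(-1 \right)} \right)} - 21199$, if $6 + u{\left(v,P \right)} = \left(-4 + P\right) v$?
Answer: $-21184$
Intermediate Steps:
$q{\left(k \right)} = 4 + k \left(-2 + k^{2}\right)$
$u{\left(v,P \right)} = -6 + v \left(-4 + P\right)$ ($u{\left(v,P \right)} = -6 + \left(-4 + P\right) v = -6 + v \left(-4 + P\right)$)
$u{\left(21,q{\left(-1 \right)} \right)} - 21199 = \left(-6 - 84 + \left(4 + \left(-1\right)^{3} - -2\right) 21\right) - 21199 = \left(-6 - 84 + \left(4 - 1 + 2\right) 21\right) - 21199 = \left(-6 - 84 + 5 \cdot 21\right) - 21199 = \left(-6 - 84 + 105\right) - 21199 = 15 - 21199 = -21184$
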